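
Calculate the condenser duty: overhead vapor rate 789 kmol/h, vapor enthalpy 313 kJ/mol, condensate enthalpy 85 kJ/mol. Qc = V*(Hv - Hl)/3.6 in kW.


Qc = 789 * (313 - 85) / 3.6 = 789 * 228 / 3.6 = 49970

49970 kW


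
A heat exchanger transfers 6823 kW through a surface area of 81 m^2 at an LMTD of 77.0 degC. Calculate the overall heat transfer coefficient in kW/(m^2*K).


From Q = U*A*LMTD, U = Q / (A * LMTD)
U = 6823 / (81 * 77.0) = 6823 / 6237 = 1.094

1.094 kW/(m^2*K)


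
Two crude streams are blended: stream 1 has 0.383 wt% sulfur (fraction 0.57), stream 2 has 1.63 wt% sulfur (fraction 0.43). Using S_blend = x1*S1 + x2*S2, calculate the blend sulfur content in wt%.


Linear sulfur blending: S_blend = x1*S1 + x2*S2
Contribution 1: 0.57 * 0.383 = 0.21831 wt%
Contribution 2: 0.43 * 1.63 = 0.7009 wt%
S_blend = 0.21831 + 0.7009 = 0.91921

0.91921 wt%


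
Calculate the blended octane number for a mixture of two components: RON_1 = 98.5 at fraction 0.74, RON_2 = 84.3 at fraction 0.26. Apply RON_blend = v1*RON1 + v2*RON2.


Linear blending: RON_blend = sum(vi * RONi)
Contribution 1: 0.74 * 98.5 = 72.89
Contribution 2: 0.26 * 84.3 = 21.918
RON_blend = 72.89 + 21.918 = 94.808

94.808


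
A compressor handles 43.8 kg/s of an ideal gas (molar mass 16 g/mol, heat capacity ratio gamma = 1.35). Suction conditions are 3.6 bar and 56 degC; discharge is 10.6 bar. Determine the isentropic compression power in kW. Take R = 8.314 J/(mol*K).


Isentropic work: W = m*(gamma/(gamma-1))*(R*T1/MW)*((P2/P1)^((gamma-1)/gamma) - 1)
T1 = 56 + 273.15 = 329.15 K
Pressure ratio = 10.6 / 3.6 = 2.94444
Exponent = (1.35 - 1)/1.35 = 0.259259
(P2/P1)^exp - 1 = 2.94444^0.259259 - 1 = 0.323102
W = 43.8 * 1.35 / 0.35 * 8.314 * 329.15 / 16 * 0.323102 = 9336

9336 kW


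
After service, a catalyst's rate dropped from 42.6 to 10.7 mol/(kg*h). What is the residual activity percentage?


Activity (%) = (rate_used / rate_fresh) * 100
rate_used = 10.7, rate_fresh = 42.6
= (10.7 / 42.6) * 100
= 0.2512 * 100 = 25.12

25.12 %


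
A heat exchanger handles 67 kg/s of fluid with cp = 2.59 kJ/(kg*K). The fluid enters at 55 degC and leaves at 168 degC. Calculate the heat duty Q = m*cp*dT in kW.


Q = m_dot * cp * delta_T
delta_T = 168 - 55 = 113 K
Q = 67 * 2.59 * 113
= 173.53 * 113
= 19608.89 kW

19608.89 kW


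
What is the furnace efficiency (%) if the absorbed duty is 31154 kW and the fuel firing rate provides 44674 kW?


Furnace efficiency = Q_absorbed / Q_fuel * 100
= 31154 / 44674 * 100 = 69.74

69.74 %


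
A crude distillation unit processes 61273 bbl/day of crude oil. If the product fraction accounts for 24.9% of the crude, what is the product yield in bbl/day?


Crude throughput = 61273 bbl/day
Fraction yield = 24.9%
yield = throughput * fraction / 100
yield = 61273 * 24.9 / 100 = 15256.977

15256.977 bbl/day


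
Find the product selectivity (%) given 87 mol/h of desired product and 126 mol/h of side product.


Selectivity = desired / (desired + undesired) * 100
Total products = 87 + 126 = 213 mol/h
S = 87 / 213 * 100
= 0.4085 * 100
= 40.85 %

40.85 %


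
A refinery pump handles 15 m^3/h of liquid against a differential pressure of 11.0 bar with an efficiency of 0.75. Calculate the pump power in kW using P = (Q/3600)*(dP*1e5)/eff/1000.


Q = 15 / 3600 = 0.00416667 m^3/s
P = 0.00416667 * (11.0 * 1e5) / 0.75 / 1000 = 6.111

6.111 kW


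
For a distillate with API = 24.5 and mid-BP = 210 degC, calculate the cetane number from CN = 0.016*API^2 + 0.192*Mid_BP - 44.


CN = 0.016 * 24.5^2 + 0.192 * 210 - 44
CN = 9.604 + 40.32 - 44 = 5.924

5.924


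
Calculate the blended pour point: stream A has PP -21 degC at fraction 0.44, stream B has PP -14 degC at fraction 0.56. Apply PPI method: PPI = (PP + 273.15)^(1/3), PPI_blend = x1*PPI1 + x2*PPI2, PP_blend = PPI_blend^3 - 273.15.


PPI_1 = (-21 + 273.15)^(1/3) = 6.317613
PPI_2 = (-14 + 273.15)^(1/3) = 6.375541
PPI_blend = 0.44 * 6.317613 + 0.56 * 6.375541 = 6.350053
PP_blend = 6.350053^3 - 273.15 = 256.0543 - 273.15 = -17.1

-17.1 degC


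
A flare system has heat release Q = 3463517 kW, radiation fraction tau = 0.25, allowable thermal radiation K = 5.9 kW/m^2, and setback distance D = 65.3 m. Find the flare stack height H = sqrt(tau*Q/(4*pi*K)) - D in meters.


tau*Q/(4*pi*K) = 0.25 * 3463517 / (4 * pi * 5.9) = 11678.7
sqrt(11678.7) = 108.068
H = 108.068 - 65.3 = 42.77

42.77 m


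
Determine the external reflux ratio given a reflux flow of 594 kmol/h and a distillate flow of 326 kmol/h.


Reflux ratio definition: R = L / D (liquid returned / distillate withdrawn)
L = 594 kmol/h, D = 326 kmol/h
R = 594 / 326 = 1.822

1.822


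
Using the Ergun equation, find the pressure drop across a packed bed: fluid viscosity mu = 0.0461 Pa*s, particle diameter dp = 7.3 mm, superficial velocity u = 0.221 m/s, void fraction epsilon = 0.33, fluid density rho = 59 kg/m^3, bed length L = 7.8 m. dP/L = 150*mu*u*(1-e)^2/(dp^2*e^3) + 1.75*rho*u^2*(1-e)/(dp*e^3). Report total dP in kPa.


dp = 7.3 mm = 0.0073 m
Viscous term = 150*0.0461*0.221*(1-0.33)^2 / (0.0073^2*0.33^3) = 358217
Inertial term = 1.75*59*0.221^2*(1-0.33) / (0.0073*0.33^3) = 12879.1
dP/L = 358217 + 12879.1 = 371096 Pa/m
dP = 371096 * 7.8 / 1000 = 2895 kPa

2895 kPa


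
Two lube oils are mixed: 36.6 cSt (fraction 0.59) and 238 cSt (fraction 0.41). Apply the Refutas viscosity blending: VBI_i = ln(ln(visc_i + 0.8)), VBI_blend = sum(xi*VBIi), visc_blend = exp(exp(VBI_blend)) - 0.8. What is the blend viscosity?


Refutas method: VBN_i = 14.534*ln(ln(visc_i + 0.8)) + 10.975, blended linearly by mass fraction; since VBN is linear in VBI_i = ln(ln(visc_i + 0.8)) and the fractions sum to 1, blend VBI directly: visc = exp(exp(VBI_blend)) - 0.8
VBI_1 = ln(ln(36.6 + 0.8)) = 1.28694
VBI_2 = ln(ln(238 + 0.8)) = 1.70031
VBI_blend = 0.59 * 1.28694 + 0.41 * 1.70031 = 1.45642
visc_blend = exp(exp(1.45642)) - 0.8 = 72.21

72.21 cSt


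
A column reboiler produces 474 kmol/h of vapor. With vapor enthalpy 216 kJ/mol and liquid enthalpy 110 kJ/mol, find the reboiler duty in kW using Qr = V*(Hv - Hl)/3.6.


Qr = 474 * (216 - 110) / 3.6 = 474 * 106 / 3.6 = 13960

13960 kW


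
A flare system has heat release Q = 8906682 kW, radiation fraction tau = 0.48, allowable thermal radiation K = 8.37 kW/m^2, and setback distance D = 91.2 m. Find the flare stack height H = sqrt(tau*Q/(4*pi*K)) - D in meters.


tau*Q/(4*pi*K) = 0.48 * 8906682 / (4 * pi * 8.37) = 40646.4
sqrt(40646.4) = 201.61
H = 201.61 - 91.2 = 110.4

110.4 m


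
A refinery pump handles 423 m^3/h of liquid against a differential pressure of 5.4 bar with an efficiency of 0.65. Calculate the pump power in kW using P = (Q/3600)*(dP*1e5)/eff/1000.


Q = 423 / 3600 = 0.1175 m^3/s
P = 0.1175 * (5.4 * 1e5) / 0.65 / 1000 = 97.62

97.62 kW


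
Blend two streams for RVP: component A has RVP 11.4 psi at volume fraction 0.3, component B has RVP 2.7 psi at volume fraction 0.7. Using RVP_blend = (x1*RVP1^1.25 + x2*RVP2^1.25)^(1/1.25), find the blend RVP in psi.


Chevron index: RVP_blend = (sum xi*RVPi^1.25)^(1/1.25)
RVP^1.25 terms: 0.3 * 11.4^1.25 + 0.7 * 2.7^1.25 = 8.70695
RVP_blend = 8.70695^(1/1.25) = 5.648

5.648 psi


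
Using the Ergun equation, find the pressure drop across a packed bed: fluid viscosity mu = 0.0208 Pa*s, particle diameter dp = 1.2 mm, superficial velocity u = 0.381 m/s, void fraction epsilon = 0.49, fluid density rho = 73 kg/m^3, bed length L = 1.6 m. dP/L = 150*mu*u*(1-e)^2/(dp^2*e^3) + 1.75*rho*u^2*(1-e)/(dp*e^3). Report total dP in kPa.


dp = 1.2 mm = 0.0012 m
Viscous term = 150*0.0208*0.381*(1-0.49)^2 / (0.0012^2*0.49^3) = 1825030
Inertial term = 1.75*73*0.381^2*(1-0.49) / (0.0012*0.49^3) = 66990.2
dP/L = 1825030 + 66990.2 = 1892020 Pa/m
dP = 1892020 * 1.6 / 1000 = 3027 kPa

3027 kPa


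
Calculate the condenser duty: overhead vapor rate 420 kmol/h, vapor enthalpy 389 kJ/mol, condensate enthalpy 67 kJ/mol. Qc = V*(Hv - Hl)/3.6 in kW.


Qc = 420 * (389 - 67) / 3.6 = 420 * 322 / 3.6 = 37570

37570 kW


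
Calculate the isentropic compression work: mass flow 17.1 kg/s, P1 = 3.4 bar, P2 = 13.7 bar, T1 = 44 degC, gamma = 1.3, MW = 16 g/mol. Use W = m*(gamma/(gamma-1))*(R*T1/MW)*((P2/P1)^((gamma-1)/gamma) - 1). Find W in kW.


Isentropic work: W = m*(gamma/(gamma-1))*(R*T1/MW)*((P2/P1)^((gamma-1)/gamma) - 1)
T1 = 44 + 273.15 = 317.15 K
Pressure ratio = 13.7 / 3.4 = 4.02941
Exponent = (1.3 - 1)/1.3 = 0.230769
(P2/P1)^exp - 1 = 4.02941^0.230769 - 1 = 0.379339
W = 17.1 * 1.3 / 0.3 * 8.314 * 317.15 / 16 * 0.379339 = 4632

4632 kW


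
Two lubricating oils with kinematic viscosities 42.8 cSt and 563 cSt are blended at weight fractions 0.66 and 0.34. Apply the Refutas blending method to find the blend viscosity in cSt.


Refutas method: VBN_i = 14.534*ln(ln(visc_i + 0.8)) + 10.975, blended linearly by mass fraction; since VBN is linear in VBI_i = ln(ln(visc_i + 0.8)) and the fractions sum to 1, blend VBI directly: visc = exp(exp(VBI_blend)) - 0.8
VBI_1 = ln(ln(42.8 + 0.8)) = 1.32842
VBI_2 = ln(ln(563 + 0.8)) = 1.84604
VBI_blend = 0.66 * 1.32842 + 0.34 * 1.84604 = 1.50441
visc_blend = exp(exp(1.50441)) - 0.8 = 89.35

89.35 cSt


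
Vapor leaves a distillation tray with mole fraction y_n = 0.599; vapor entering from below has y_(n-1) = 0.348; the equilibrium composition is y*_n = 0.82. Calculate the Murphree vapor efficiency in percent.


Murphree vapor efficiency: EMV = (y_n - y_(n-1)) / (y*_n - y_(n-1)) * 100
EMV = (0.599 - 0.348) / (0.82 - 0.348) * 100 = 0.251 / 0.472 * 100 = 53.18

53.18 %


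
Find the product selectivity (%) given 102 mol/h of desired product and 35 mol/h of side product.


Selectivity = desired / (desired + undesired) * 100
Total products = 102 + 35 = 137 mol/h
S = 102 / 137 * 100
= 0.7445 * 100
= 74.45 %

74.45 %


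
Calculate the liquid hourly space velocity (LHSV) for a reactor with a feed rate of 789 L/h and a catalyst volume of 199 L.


LHSV = volumetric feed rate / catalyst volume
= 789 L/h / 199 L
= 3.965 h^-1

3.965 h^-1


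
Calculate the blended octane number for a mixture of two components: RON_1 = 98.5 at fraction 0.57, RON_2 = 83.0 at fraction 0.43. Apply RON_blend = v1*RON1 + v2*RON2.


Linear blending: RON_blend = sum(vi * RONi)
Contribution 1: 0.57 * 98.5 = 56.145
Contribution 2: 0.43 * 83.0 = 35.69
RON_blend = 56.145 + 35.69 = 91.835

91.835


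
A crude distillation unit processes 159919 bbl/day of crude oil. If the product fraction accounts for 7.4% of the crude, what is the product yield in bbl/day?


Crude throughput = 159919 bbl/day
Fraction yield = 7.4%
yield = throughput * fraction / 100
yield = 159919 * 7.4 / 100 = 11834.006

11834.006 bbl/day


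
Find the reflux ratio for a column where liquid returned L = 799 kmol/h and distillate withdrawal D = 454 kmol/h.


Reflux ratio definition: R = L / D (liquid returned / distillate withdrawn)
L = 799 kmol/h, D = 454 kmol/h
R = 799 / 454 = 1.760

1.760


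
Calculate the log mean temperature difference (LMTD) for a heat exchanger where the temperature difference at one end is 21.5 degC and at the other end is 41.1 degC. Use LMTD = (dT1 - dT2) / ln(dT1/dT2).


LMTD = (dT1 - dT2) / ln(dT1/dT2)
= (21.5 - 41.1) / ln(21.5 / 41.1) = -19.6 / -0.647955 = 30.25

30.25 degC


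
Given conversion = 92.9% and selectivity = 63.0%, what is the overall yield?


Overall yield = conversion (%) * selectivity (%) / 100
Conversion = 92.9%, Selectivity = 63.0%
Y = 92.9 * 63.0 / 100
= 58.527 %

58.527 %


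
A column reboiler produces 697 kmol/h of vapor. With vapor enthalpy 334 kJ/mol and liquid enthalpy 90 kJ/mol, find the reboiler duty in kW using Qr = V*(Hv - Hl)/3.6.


Qr = 697 * (334 - 90) / 3.6 = 697 * 244 / 3.6 = 47240

47240 kW


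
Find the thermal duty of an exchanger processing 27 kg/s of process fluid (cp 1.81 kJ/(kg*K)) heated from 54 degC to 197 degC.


Q = m_dot * cp * delta_T
delta_T = 197 - 54 = 143 K
Q = 27 * 1.81 * 143
= 48.87 * 143
= 6988.41 kW

6988.41 kW


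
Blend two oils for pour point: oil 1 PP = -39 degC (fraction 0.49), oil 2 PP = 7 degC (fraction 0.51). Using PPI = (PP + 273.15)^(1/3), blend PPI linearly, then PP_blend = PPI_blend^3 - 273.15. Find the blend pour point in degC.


PPI_1 = (-39 + 273.15)^(1/3) = 6.163557
PPI_2 = (7 + 273.15)^(1/3) = 6.543301
PPI_blend = 0.49 * 6.163557 + 0.51 * 6.543301 = 6.357226
PP_blend = 6.357226^3 - 273.15 = 256.923 - 273.15 = -16.23

-16.23 degC


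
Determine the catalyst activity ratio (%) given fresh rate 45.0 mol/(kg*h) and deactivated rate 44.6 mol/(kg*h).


Activity (%) = (rate_used / rate_fresh) * 100
rate_used = 44.6, rate_fresh = 45.0
= (44.6 / 45.0) * 100
= 0.9911 * 100 = 99.11

99.11 %


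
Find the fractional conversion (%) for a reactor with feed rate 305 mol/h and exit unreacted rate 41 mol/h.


X = (F_in - F_out) / F_in * 100
Moles reacted = 305 - 41 = 264
X = 264 / 305 * 100
= 0.8656 * 100
= 86.56 %

86.56 %


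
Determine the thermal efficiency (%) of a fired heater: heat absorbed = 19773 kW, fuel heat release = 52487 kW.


Furnace efficiency = Q_absorbed / Q_fuel * 100
= 19773 / 52487 * 100 = 37.67

37.67 %


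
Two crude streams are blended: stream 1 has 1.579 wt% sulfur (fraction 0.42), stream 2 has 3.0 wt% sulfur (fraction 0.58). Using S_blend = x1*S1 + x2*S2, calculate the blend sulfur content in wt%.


Linear sulfur blending: S_blend = x1*S1 + x2*S2
Contribution 1: 0.42 * 1.579 = 0.66318 wt%
Contribution 2: 0.58 * 3.0 = 1.74 wt%
S_blend = 0.66318 + 1.74 = 2.40318

2.40318 wt%


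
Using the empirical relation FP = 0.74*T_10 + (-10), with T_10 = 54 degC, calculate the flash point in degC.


FP = 0.74 * 54 + (-10) = 29.96

29.96 degC


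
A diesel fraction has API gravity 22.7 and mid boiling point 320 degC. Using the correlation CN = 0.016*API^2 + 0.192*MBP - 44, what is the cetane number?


CN = 0.016 * 22.7^2 + 0.192 * 320 - 44
CN = 8.24464 + 61.44 - 44 = 25.68464

25.68464


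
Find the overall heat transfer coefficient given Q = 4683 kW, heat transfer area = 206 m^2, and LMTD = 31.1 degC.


From Q = U*A*LMTD, U = Q / (A * LMTD)
U = 4683 / (206 * 31.1) = 4683 / 6406.6 = 0.7310

0.7310 kW/(m^2*K)


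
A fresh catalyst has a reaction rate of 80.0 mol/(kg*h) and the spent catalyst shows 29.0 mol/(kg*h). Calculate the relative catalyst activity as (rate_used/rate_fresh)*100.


Activity (%) = (rate_used / rate_fresh) * 100
rate_used = 29.0, rate_fresh = 80.0
= (29.0 / 80.0) * 100
= 0.3625 * 100 = 36.25

36.25 %


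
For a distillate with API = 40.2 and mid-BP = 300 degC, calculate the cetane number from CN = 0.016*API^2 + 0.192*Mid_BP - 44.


CN = 0.016 * 40.2^2 + 0.192 * 300 - 44
CN = 25.85664 + 57.6 - 44 = 39.45664

39.45664


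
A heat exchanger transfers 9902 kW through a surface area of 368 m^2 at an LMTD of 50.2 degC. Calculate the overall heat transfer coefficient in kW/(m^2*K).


From Q = U*A*LMTD, U = Q / (A * LMTD)
U = 9902 / (368 * 50.2) = 9902 / 18473.6 = 0.5360

0.5360 kW/(m^2*K)


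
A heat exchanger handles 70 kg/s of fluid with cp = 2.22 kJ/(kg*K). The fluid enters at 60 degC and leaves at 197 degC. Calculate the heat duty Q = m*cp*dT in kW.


Q = m_dot * cp * delta_T
delta_T = 197 - 60 = 137 K
Q = 70 * 2.22 * 137
= 155.4 * 137
= 21289.8 kW

21289.8 kW


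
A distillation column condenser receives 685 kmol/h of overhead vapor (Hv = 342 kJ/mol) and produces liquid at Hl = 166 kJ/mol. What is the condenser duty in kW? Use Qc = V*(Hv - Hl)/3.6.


Qc = 685 * (342 - 166) / 3.6 = 685 * 176 / 3.6 = 33490

33490 kW


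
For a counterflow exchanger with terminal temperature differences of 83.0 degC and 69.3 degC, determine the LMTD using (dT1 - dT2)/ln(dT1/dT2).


LMTD = (dT1 - dT2) / ln(dT1/dT2)
= (83.0 - 69.3) / ln(83.0 / 69.3) = 13.7 / 0.180396 = 75.94

75.94 degC


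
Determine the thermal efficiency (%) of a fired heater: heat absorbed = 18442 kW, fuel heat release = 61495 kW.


Furnace efficiency = Q_absorbed / Q_fuel * 100
= 18442 / 61495 * 100 = 29.99

29.99 %


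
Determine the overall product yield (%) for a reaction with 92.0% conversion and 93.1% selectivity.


Overall yield = conversion (%) * selectivity (%) / 100
Conversion = 92.0%, Selectivity = 93.1%
Y = 92.0 * 93.1 / 100
= 85.652 %

85.652 %


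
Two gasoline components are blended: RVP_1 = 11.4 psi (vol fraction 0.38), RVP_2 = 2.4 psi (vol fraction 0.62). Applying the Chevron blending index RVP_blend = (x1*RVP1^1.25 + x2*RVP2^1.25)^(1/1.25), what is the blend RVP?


Chevron index: RVP_blend = (sum xi*RVPi^1.25)^(1/1.25)
RVP^1.25 terms: 0.38 * 11.4^1.25 + 0.62 * 2.4^1.25 = 9.81209
RVP_blend = 9.81209^(1/1.25) = 6.215

6.215 psi


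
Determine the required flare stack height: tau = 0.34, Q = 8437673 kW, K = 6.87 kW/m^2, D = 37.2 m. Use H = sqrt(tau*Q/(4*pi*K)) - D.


tau*Q/(4*pi*K) = 0.34 * 8437673 / (4 * pi * 6.87) = 33230.4
sqrt(33230.4) = 182.292
H = 182.292 - 37.2 = 145.1

145.1 m


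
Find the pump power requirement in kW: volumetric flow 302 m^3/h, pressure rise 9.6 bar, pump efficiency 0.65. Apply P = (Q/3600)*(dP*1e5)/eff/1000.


Q = 302 / 3600 = 0.0838889 m^3/s
P = 0.0838889 * (9.6 * 1e5) / 0.65 / 1000 = 123.9

123.9 kW


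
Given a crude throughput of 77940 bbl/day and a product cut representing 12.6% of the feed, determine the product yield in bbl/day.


Crude throughput = 77940 bbl/day
Fraction yield = 12.6%
yield = throughput * fraction / 100
yield = 77940 * 12.6 / 100 = 9820.44

9820.44 bbl/day


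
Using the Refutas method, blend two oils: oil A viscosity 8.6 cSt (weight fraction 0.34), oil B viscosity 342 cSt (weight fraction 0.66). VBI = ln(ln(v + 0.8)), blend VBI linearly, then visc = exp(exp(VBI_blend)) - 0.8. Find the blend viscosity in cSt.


Refutas method: VBN_i = 14.534*ln(ln(visc_i + 0.8)) + 10.975, blended linearly by mass fraction; since VBN is linear in VBI_i = ln(ln(visc_i + 0.8)) and the fractions sum to 1, blend VBI directly: visc = exp(exp(VBI_blend)) - 0.8
VBI_1 = ln(ln(8.6 + 0.8)) = 0.806793
VBI_2 = ln(ln(342 + 0.8)) = 1.76424
VBI_blend = 0.34 * 0.806793 + 0.66 * 1.76424 = 1.43871
visc_blend = exp(exp(1.43871)) - 0.8 = 66.91

66.91 cSt


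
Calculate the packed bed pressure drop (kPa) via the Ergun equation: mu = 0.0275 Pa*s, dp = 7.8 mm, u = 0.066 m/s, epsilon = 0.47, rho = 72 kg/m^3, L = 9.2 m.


dp = 7.8 mm = 0.0078 m
Viscous term = 150*0.0275*0.066*(1-0.47)^2 / (0.0078^2*0.47^3) = 12107
Inertial term = 1.75*72*0.066^2*(1-0.47) / (0.0078*0.47^3) = 359.208
dP/L = 12107 + 359.208 = 12466.2 Pa/m
dP = 12466.2 * 9.2 / 1000 = 114.7 kPa

114.7 kPa


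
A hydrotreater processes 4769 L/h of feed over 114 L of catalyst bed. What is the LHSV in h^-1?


LHSV = volumetric feed rate / catalyst volume
= 4769 L/h / 114 L
= 41.83 h^-1

41.83 h^-1


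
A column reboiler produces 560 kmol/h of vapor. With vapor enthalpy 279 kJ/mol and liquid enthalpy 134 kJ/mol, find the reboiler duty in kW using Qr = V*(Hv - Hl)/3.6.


Qr = 560 * (279 - 134) / 3.6 = 560 * 145 / 3.6 = 22560

22560 kW


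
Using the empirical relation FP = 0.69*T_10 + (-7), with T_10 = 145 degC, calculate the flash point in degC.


FP = 0.69 * 145 + (-7) = 93.05

93.05 degC


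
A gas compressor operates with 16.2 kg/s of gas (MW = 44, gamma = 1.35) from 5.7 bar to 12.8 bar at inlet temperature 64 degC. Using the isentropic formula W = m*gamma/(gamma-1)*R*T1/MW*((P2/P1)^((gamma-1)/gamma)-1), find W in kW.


Isentropic work: W = m*(gamma/(gamma-1))*(R*T1/MW)*((P2/P1)^((gamma-1)/gamma) - 1)
T1 = 64 + 273.15 = 337.15 K
Pressure ratio = 12.8 / 5.7 = 2.24561
Exponent = (1.35 - 1)/1.35 = 0.259259
(P2/P1)^exp - 1 = 2.24561^0.259259 - 1 = 0.233351
W = 16.2 * 1.35 / 0.35 * 8.314 * 337.15 / 44 * 0.233351 = 928.9

928.9 kW


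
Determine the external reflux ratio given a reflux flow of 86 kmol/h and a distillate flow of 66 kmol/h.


Reflux ratio definition: R = L / D (liquid returned / distillate withdrawn)
L = 86 kmol/h, D = 66 kmol/h
R = 86 / 66 = 1.303

1.303


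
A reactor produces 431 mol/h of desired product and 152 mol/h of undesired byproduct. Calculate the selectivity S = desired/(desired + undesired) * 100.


Selectivity = desired / (desired + undesired) * 100
Total products = 431 + 152 = 583 mol/h
S = 431 / 583 * 100
= 0.7393 * 100
= 73.93 %

73.93 %


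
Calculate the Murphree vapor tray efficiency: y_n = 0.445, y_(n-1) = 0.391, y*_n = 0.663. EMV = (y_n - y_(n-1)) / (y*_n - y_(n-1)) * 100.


Murphree vapor efficiency: EMV = (y_n - y_(n-1)) / (y*_n - y_(n-1)) * 100
EMV = (0.445 - 0.391) / (0.663 - 0.391) * 100 = 0.054 / 0.272 * 100 = 19.85

19.85 %


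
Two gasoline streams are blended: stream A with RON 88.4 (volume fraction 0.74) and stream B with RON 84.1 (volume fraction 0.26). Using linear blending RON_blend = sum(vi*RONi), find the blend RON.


Linear blending: RON_blend = sum(vi * RONi)
Contribution 1: 0.74 * 88.4 = 65.416
Contribution 2: 0.26 * 84.1 = 21.866
RON_blend = 65.416 + 21.866 = 87.282

87.282


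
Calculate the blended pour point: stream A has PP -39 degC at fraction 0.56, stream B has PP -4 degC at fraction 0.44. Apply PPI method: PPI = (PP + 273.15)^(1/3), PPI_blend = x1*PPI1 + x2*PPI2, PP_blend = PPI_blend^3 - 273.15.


PPI_1 = (-39 + 273.15)^(1/3) = 6.163557
PPI_2 = (-4 + 273.15)^(1/3) = 6.456514
PPI_blend = 0.56 * 6.163557 + 0.44 * 6.456514 = 6.292458
PP_blend = 6.292458^3 - 273.15 = 249.15 - 273.15 = -24

-24 degC


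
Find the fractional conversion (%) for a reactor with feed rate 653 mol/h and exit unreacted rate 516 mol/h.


X = (F_in - F_out) / F_in * 100
Moles reacted = 653 - 516 = 137
X = 137 / 653 * 100
= 0.2098 * 100
= 20.98 %

20.98 %


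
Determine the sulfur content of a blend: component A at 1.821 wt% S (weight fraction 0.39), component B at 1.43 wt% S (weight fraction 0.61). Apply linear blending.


Linear sulfur blending: S_blend = x1*S1 + x2*S2
Contribution 1: 0.39 * 1.821 = 0.71019 wt%
Contribution 2: 0.61 * 1.43 = 0.8723 wt%
S_blend = 0.71019 + 0.8723 = 1.58249

1.58249 wt%


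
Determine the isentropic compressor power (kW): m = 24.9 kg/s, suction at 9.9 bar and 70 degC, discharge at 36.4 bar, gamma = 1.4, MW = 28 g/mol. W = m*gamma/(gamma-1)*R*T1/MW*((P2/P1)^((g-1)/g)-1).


Isentropic work: W = m*(gamma/(gamma-1))*(R*T1/MW)*((P2/P1)^((gamma-1)/gamma) - 1)
T1 = 70 + 273.15 = 343.15 K
Pressure ratio = 36.4 / 9.9 = 3.67677
Exponent = (1.4 - 1)/1.4 = 0.285714
(P2/P1)^exp - 1 = 3.67677^0.285714 - 1 = 0.450647
W = 24.9 * 1.4 / 0.4 * 8.314 * 343.15 / 28 * 0.450647 = 4002

4002 kW


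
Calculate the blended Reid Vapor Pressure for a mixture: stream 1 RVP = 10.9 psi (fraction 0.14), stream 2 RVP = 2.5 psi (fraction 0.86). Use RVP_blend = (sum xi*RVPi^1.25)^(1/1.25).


Chevron index: RVP_blend = (sum xi*RVPi^1.25)^(1/1.25)
RVP^1.25 terms: 0.14 * 10.9^1.25 + 0.86 * 2.5^1.25 = 5.47623
RVP_blend = 5.47623^(1/1.25) = 3.897

3.897 psi


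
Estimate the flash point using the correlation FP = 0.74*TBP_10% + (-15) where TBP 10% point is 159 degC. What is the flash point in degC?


FP = 0.74 * 159 + (-15) = 102.66

102.66 degC


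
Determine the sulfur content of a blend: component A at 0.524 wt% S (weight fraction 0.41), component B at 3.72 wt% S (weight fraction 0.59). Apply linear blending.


Linear sulfur blending: S_blend = x1*S1 + x2*S2
Contribution 1: 0.41 * 0.524 = 0.21484 wt%
Contribution 2: 0.59 * 3.72 = 2.1948 wt%
S_blend = 0.21484 + 2.1948 = 2.40964

2.40964 wt%


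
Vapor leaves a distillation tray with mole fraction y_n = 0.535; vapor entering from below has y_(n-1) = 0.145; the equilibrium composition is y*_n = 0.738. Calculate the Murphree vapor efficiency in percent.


Murphree vapor efficiency: EMV = (y_n - y_(n-1)) / (y*_n - y_(n-1)) * 100
EMV = (0.535 - 0.145) / (0.738 - 0.145) * 100 = 0.39 / 0.593 * 100 = 65.77

65.77 %


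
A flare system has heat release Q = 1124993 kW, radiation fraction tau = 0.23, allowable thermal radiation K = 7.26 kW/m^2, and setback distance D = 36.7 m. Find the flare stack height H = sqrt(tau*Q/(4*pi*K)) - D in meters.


tau*Q/(4*pi*K) = 0.23 * 1124993 / (4 * pi * 7.26) = 2836.16
sqrt(2836.16) = 53.2556
H = 53.2556 - 36.7 = 16.56

16.56 m


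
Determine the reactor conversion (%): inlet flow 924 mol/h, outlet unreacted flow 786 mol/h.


X = (F_in - F_out) / F_in * 100
Moles reacted = 924 - 786 = 138
X = 138 / 924 * 100
= 0.1494 * 100
= 14.94 %

14.94 %


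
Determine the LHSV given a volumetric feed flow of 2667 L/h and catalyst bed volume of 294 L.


LHSV = volumetric feed rate / catalyst volume
= 2667 L/h / 294 L
= 9.071 h^-1

9.071 h^-1


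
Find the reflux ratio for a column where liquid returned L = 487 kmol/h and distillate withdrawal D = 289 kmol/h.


Reflux ratio definition: R = L / D (liquid returned / distillate withdrawn)
L = 487 kmol/h, D = 289 kmol/h
R = 487 / 289 = 1.685

1.685


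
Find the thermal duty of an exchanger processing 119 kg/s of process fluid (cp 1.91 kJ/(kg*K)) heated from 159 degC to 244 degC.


Q = m_dot * cp * delta_T
delta_T = 244 - 159 = 85 K
Q = 119 * 1.91 * 85
= 227.29 * 85
= 19319.65 kW

19319.65 kW


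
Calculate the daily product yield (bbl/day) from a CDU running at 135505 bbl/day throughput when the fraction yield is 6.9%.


Crude throughput = 135505 bbl/day
Fraction yield = 6.9%
yield = throughput * fraction / 100
yield = 135505 * 6.9 / 100 = 9349.845

9349.845 bbl/day


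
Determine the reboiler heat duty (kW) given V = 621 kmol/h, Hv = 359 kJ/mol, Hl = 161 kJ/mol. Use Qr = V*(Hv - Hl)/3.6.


Qr = 621 * (359 - 161) / 3.6 = 621 * 198 / 3.6 = 34160

34160 kW


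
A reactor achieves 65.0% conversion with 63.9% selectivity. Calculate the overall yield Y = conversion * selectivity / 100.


Overall yield = conversion (%) * selectivity (%) / 100
Conversion = 65.0%, Selectivity = 63.9%
Y = 65.0 * 63.9 / 100
= 41.535 %

41.535 %


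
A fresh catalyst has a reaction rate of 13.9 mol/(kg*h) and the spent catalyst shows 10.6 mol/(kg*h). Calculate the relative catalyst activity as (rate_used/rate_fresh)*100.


Activity (%) = (rate_used / rate_fresh) * 100
rate_used = 10.6, rate_fresh = 13.9
= (10.6 / 13.9) * 100
= 0.7626 * 100 = 76.26

76.26 %


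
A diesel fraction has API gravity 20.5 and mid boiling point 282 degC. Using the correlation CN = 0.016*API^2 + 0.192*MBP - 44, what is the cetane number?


CN = 0.016 * 20.5^2 + 0.192 * 282 - 44
CN = 6.724 + 54.144 - 44 = 16.868

16.868


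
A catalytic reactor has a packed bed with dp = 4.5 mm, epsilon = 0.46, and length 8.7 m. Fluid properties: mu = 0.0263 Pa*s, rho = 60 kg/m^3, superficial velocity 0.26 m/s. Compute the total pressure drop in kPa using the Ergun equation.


dp = 4.5 mm = 0.0045 m
Viscous term = 150*0.0263*0.26*(1-0.46)^2 / (0.0045^2*0.46^3) = 151743
Inertial term = 1.75*60*0.26^2*(1-0.46) / (0.0045*0.46^3) = 8750.72
dP/L = 151743 + 8750.72 = 160494 Pa/m
dP = 160494 * 8.7 / 1000 = 1396 kPa

1396 kPa


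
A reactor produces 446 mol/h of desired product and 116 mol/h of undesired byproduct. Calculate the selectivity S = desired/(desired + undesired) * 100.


Selectivity = desired / (desired + undesired) * 100
Total products = 446 + 116 = 562 mol/h
S = 446 / 562 * 100
= 0.7936 * 100
= 79.36 %

79.36 %


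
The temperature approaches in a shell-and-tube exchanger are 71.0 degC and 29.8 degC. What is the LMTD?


LMTD = (dT1 - dT2) / ln(dT1/dT2)
= (71.0 - 29.8) / ln(71.0 / 29.8) = 41.2 / 0.868171 = 47.46

47.46 degC


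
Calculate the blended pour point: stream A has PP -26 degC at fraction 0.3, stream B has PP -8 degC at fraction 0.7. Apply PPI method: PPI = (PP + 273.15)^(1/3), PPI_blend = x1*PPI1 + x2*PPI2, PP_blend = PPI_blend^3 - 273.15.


PPI_1 = (-26 + 273.15)^(1/3) = 6.275575
PPI_2 = (-8 + 273.15)^(1/3) = 6.42437
PPI_blend = 0.3 * 6.275575 + 0.7 * 6.42437 = 6.379731
PP_blend = 6.379731^3 - 273.15 = 259.6612 - 273.15 = -13.49

-13.49 degC


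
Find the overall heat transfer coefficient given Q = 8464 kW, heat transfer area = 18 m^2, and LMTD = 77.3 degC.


From Q = U*A*LMTD, U = Q / (A * LMTD)
U = 8464 / (18 * 77.3) = 8464 / 1391.4 = 6.083

6.083 kW/(m^2*K)


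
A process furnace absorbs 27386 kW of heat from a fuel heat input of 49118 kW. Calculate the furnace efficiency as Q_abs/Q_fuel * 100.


Furnace efficiency = Q_absorbed / Q_fuel * 100
= 27386 / 49118 * 100 = 55.76

55.76 %


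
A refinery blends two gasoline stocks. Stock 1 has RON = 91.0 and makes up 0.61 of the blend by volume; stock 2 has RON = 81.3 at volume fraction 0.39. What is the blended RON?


Linear blending: RON_blend = sum(vi * RONi)
Contribution 1: 0.61 * 91.0 = 55.51
Contribution 2: 0.39 * 81.3 = 31.707
RON_blend = 55.51 + 31.707 = 87.217

87.217


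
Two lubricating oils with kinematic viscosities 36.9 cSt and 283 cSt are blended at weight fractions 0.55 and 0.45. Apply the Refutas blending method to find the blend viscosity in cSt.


Refutas method: VBN_i = 14.534*ln(ln(visc_i + 0.8)) + 10.975, blended linearly by mass fraction; since VBN is linear in VBI_i = ln(ln(visc_i + 0.8)) and the fractions sum to 1, blend VBI directly: visc = exp(exp(VBI_blend)) - 0.8
VBI_1 = ln(ln(36.9 + 0.8)) = 1.28914
VBI_2 = ln(ln(283 + 0.8)) = 1.73135
VBI_blend = 0.55 * 1.28914 + 0.45 * 1.73135 = 1.48813
visc_blend = exp(exp(1.48813)) - 0.8 = 83.03

83.03 cSt


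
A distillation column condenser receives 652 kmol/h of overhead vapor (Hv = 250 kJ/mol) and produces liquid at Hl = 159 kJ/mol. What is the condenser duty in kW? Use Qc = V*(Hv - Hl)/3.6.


Qc = 652 * (250 - 159) / 3.6 = 652 * 91 / 3.6 = 16480

16480 kW


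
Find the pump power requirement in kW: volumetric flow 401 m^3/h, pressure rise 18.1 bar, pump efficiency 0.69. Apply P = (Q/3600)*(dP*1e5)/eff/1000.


Q = 401 / 3600 = 0.111389 m^3/s
P = 0.111389 * (18.1 * 1e5) / 0.69 / 1000 = 292.2

292.2 kW


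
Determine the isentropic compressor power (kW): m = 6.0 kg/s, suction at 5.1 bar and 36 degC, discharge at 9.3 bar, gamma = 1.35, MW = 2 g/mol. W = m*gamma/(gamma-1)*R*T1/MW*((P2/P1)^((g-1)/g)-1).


Isentropic work: W = m*(gamma/(gamma-1))*(R*T1/MW)*((P2/P1)^((gamma-1)/gamma) - 1)
T1 = 36 + 273.15 = 309.15 K
Pressure ratio = 9.3 / 5.1 = 1.82353
Exponent = (1.35 - 1)/1.35 = 0.259259
(P2/P1)^exp - 1 = 1.82353^0.259259 - 1 = 0.168541
W = 6.0 * 1.35 / 0.35 * 8.314 * 309.15 / 2 * 0.168541 = 5013

5013 kW


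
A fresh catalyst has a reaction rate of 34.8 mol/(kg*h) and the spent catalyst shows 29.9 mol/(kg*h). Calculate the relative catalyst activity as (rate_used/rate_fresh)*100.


Activity (%) = (rate_used / rate_fresh) * 100
rate_used = 29.9, rate_fresh = 34.8
= (29.9 / 34.8) * 100
= 0.8592 * 100 = 85.92

85.92 %


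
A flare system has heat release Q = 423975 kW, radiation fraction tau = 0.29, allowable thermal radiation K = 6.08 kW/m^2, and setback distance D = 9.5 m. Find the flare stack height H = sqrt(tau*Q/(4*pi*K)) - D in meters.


tau*Q/(4*pi*K) = 0.29 * 423975 / (4 * pi * 6.08) = 1609.25
sqrt(1609.25) = 40.1155
H = 40.1155 - 9.5 = 30.62

30.62 m


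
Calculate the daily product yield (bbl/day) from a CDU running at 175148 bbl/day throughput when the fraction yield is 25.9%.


Crude throughput = 175148 bbl/day
Fraction yield = 25.9%
yield = throughput * fraction / 100
yield = 175148 * 25.9 / 100 = 45363.332

45363.332 bbl/day


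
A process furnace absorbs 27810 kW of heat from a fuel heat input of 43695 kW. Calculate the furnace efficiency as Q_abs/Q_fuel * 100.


Furnace efficiency = Q_absorbed / Q_fuel * 100
= 27810 / 43695 * 100 = 63.65

63.65 %


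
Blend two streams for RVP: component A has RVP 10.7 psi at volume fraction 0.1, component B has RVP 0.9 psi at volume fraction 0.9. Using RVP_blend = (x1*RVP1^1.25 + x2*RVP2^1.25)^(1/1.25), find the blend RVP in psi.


Chevron index: RVP_blend = (sum xi*RVPi^1.25)^(1/1.25)
RVP^1.25 terms: 0.1 * 10.7^1.25 + 0.9 * 0.9^1.25 = 2.72416
RVP_blend = 2.72416^(1/1.25) = 2.229

2.229 psi


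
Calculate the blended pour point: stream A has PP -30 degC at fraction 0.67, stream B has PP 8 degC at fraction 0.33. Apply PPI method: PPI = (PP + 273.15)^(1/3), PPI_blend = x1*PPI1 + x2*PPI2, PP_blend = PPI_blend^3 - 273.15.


PPI_1 = (-30 + 273.15)^(1/3) = 6.241535
PPI_2 = (8 + 273.15)^(1/3) = 6.551077
PPI_blend = 0.67 * 6.241535 + 0.33 * 6.551077 = 6.343684
PP_blend = 6.343684^3 - 273.15 = 255.2846 - 273.15 = -17.87

-17.87 degC


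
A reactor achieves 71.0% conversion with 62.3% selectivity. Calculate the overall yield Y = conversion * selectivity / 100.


Overall yield = conversion (%) * selectivity (%) / 100
Conversion = 71.0%, Selectivity = 62.3%
Y = 71.0 * 62.3 / 100
= 44.233 %

44.233 %


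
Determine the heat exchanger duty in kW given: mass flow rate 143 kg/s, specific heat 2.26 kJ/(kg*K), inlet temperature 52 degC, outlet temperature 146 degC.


Q = m_dot * cp * delta_T
delta_T = 146 - 52 = 94 K
Q = 143 * 2.26 * 94
= 323.18 * 94
= 30378.92 kW

30378.92 kW


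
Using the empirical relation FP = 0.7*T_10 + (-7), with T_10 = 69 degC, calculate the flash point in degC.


FP = 0.7 * 69 + (-7) = 41.3

41.3 degC


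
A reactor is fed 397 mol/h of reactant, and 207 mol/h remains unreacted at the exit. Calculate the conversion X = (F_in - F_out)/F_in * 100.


X = (F_in - F_out) / F_in * 100
Moles reacted = 397 - 207 = 190
X = 190 / 397 * 100
= 0.4786 * 100
= 47.86 %

47.86 %


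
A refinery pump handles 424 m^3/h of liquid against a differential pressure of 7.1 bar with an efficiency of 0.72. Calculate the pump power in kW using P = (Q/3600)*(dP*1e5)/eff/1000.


Q = 424 / 3600 = 0.117778 m^3/s
P = 0.117778 * (7.1 * 1e5) / 0.72 / 1000 = 116.1

116.1 kW


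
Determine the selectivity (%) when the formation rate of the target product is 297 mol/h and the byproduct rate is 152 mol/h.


Selectivity = desired / (desired + undesired) * 100
Total products = 297 + 152 = 449 mol/h
S = 297 / 449 * 100
= 0.6615 * 100
= 66.15 %

66.15 %


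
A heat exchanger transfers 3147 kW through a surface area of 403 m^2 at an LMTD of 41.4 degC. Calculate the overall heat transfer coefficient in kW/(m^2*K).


From Q = U*A*LMTD, U = Q / (A * LMTD)
U = 3147 / (403 * 41.4) = 3147 / 16684.2 = 0.1886

0.1886 kW/(m^2*K)


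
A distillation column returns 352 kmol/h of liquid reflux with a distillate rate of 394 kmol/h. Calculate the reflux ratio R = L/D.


Reflux ratio definition: R = L / D (liquid returned / distillate withdrawn)
L = 352 kmol/h, D = 394 kmol/h
R = 352 / 394 = 0.8934

0.8934


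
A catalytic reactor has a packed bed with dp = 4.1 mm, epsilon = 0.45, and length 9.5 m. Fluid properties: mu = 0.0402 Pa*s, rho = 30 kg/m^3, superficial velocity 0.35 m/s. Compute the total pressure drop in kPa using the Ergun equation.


dp = 4.1 mm = 0.0041 m
Viscous term = 150*0.0402*0.35*(1-0.45)^2 / (0.0041^2*0.45^3) = 416779
Inertial term = 1.75*30*0.35^2*(1-0.45) / (0.0041*0.45^3) = 9467.53
dP/L = 416779 + 9467.53 = 426247 Pa/m
dP = 426247 * 9.5 / 1000 = 4049 kPa

4049 kPa


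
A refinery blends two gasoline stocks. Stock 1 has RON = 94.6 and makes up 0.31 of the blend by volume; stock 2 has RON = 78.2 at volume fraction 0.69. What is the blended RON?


Linear blending: RON_blend = sum(vi * RONi)
Contribution 1: 0.31 * 94.6 = 29.326
Contribution 2: 0.69 * 78.2 = 53.958
RON_blend = 29.326 + 53.958 = 83.284

83.284


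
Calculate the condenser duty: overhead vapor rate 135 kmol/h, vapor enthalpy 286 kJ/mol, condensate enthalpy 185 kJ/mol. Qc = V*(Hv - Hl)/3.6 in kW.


Qc = 135 * (286 - 185) / 3.6 = 135 * 101 / 3.6 = 3788

3788 kW


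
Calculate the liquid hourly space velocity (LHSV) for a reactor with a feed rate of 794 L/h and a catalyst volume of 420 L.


LHSV = volumetric feed rate / catalyst volume
= 794 L/h / 420 L
= 1.890 h^-1

1.890 h^-1


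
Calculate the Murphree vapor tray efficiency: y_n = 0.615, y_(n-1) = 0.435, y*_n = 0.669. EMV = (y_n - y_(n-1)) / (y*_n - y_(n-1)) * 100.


Murphree vapor efficiency: EMV = (y_n - y_(n-1)) / (y*_n - y_(n-1)) * 100
EMV = (0.615 - 0.435) / (0.669 - 0.435) * 100 = 0.18 / 0.234 * 100 = 76.92

76.92 %


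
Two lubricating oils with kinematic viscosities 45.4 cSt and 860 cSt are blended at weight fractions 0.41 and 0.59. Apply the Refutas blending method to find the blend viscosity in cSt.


Refutas method: VBN_i = 14.534*ln(ln(visc_i + 0.8)) + 10.975, blended linearly by mass fraction; since VBN is linear in VBI_i = ln(ln(visc_i + 0.8)) and the fractions sum to 1, blend VBI directly: visc = exp(exp(VBI_blend)) - 0.8
VBI_1 = ln(ln(45.4 + 0.8)) = 1.34364
VBI_2 = ln(ln(860 + 0.8)) = 1.91071
VBI_blend = 0.41 * 1.34364 + 0.59 * 1.91071 = 1.67821
visc_blend = exp(exp(1.67821)) - 0.8 = 211.1

211.1 cSt


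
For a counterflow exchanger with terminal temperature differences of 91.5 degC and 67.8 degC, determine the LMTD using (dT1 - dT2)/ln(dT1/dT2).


LMTD = (dT1 - dT2) / ln(dT1/dT2)
= (91.5 - 67.8) / ln(91.5 / 67.8) = 23.7 / 0.299777 = 79.06

79.06 degC


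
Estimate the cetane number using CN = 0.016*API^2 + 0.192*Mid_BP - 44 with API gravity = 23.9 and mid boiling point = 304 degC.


CN = 0.016 * 23.9^2 + 0.192 * 304 - 44
CN = 9.13936 + 58.368 - 44 = 23.50736

23.50736


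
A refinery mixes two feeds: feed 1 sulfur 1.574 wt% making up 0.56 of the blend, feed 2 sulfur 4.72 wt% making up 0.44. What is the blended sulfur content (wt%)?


Linear sulfur blending: S_blend = x1*S1 + x2*S2
Contribution 1: 0.56 * 1.574 = 0.88144 wt%
Contribution 2: 0.44 * 4.72 = 2.0768 wt%
S_blend = 0.88144 + 2.0768 = 2.95824

2.95824 wt%


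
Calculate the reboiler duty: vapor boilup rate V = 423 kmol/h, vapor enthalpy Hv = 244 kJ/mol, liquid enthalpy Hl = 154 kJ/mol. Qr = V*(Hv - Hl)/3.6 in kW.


Qr = 423 * (244 - 154) / 3.6 = 423 * 90 / 3.6 = 10580

10580 kW


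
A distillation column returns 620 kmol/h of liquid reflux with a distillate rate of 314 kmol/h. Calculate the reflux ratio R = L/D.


Reflux ratio definition: R = L / D (liquid returned / distillate withdrawn)
L = 620 kmol/h, D = 314 kmol/h
R = 620 / 314 = 1.975

1.975


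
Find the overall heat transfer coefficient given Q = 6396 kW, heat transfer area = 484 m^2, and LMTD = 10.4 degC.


From Q = U*A*LMTD, U = Q / (A * LMTD)
U = 6396 / (484 * 10.4) = 6396 / 5033.6 = 1.271

1.271 kW/(m^2*K)


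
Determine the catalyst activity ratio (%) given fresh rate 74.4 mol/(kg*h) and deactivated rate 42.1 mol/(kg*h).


Activity (%) = (rate_used / rate_fresh) * 100
rate_used = 42.1, rate_fresh = 74.4
= (42.1 / 74.4) * 100
= 0.5659 * 100 = 56.59

56.59 %


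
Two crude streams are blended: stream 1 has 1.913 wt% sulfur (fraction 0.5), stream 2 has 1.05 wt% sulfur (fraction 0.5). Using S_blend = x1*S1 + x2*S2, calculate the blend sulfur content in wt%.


Linear sulfur blending: S_blend = x1*S1 + x2*S2
Contribution 1: 0.5 * 1.913 = 0.9565 wt%
Contribution 2: 0.5 * 1.05 = 0.525 wt%
S_blend = 0.9565 + 0.525 = 1.4815

1.4815 wt%


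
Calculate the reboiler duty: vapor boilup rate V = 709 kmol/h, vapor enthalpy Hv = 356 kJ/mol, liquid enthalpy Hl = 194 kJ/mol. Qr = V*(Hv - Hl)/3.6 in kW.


Qr = 709 * (356 - 194) / 3.6 = 709 * 162 / 3.6 = 31900

31900 kW


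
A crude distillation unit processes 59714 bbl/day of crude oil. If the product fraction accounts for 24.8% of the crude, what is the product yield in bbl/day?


Crude throughput = 59714 bbl/day
Fraction yield = 24.8%
yield = throughput * fraction / 100
yield = 59714 * 24.8 / 100 = 14809.072

14809.072 bbl/day


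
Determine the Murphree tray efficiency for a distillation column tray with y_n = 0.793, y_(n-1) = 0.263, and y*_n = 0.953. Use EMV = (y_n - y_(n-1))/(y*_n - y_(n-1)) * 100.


Murphree vapor efficiency: EMV = (y_n - y_(n-1)) / (y*_n - y_(n-1)) * 100
EMV = (0.793 - 0.263) / (0.953 - 0.263) * 100 = 0.53 / 0.69 * 100 = 76.81

76.81 %


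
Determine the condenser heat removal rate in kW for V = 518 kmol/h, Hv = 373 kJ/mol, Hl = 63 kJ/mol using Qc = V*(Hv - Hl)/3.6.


Qc = 518 * (373 - 63) / 3.6 = 518 * 310 / 3.6 = 44610

44610 kW
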